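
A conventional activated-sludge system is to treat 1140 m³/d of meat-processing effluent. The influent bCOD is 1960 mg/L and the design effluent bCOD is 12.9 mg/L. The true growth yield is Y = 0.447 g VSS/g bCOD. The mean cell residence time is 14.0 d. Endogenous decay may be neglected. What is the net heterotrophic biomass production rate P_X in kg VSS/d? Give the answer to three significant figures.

With endogenous decay neglected, the observed yield equals the true yield: Y_obs = Y = 0.447 g VSS/g bCOD.
Mass of bCOD removed per day: Q(S₀ − S) = 1140 × 1947 g/m³ = 2220 kg/d.
P_X = Y_obs · Q(S₀ − S) = 0.4470 × 2220 = 992.2 kg VSS/d.

P_X ≈ 992 kg VSS/d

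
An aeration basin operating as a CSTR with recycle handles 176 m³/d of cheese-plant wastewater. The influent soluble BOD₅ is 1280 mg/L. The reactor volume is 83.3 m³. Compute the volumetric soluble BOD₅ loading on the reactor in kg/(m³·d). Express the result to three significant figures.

L_v ≈ 2.70 kg soluble BOD₅/(m³·d)

Applied soluble BOD₅ load per unit volume = Q·S₀/V = (176 × 1280/1000)/83.30 = 2.704 kg soluble BOD₅·m⁻³·d⁻¹.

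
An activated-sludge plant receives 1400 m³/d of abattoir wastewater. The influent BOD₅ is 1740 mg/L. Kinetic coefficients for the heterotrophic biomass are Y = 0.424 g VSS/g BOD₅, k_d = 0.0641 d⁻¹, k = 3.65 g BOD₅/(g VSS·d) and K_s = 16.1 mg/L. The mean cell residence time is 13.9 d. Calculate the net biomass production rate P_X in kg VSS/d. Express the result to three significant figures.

P_X ≈ 546 kg VSS/d

From the Monod/SRT balance for a CMAS, S = K_s·(1+k_d θ_c)/[θ_c·(Y k − k_d) − 1] = 16.1 × (1 + 0.0641 × 13.9) / [13.9 × (0.424 × 3.65 − 0.0641) − 1] = 30.44 / 19.62 = 1.552 mg/L.
The observed yield is Y_obs = Y/(1 + k_d·θ_c) = 0.424 / (1 + 0.0641 × 13.9) = 0.424 / 1.891 = 0.2242 g VSS per g BOD₅ removed.
Substrate removed = Q·(S₀ − S) = 1400 m³/d × (1740 − 1.55) g/m³ = 2.43×10^6 g/d = 2434 kg/d.
So the net sludge growth is P_X = 0.2242 × 2434 = 545.7 kg VSS/d.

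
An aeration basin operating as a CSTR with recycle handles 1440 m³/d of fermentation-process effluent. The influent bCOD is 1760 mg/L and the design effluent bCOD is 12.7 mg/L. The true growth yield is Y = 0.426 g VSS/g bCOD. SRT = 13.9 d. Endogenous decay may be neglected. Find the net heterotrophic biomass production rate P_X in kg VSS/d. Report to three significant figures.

With endogenous decay neglected, the observed yield equals the true yield: Y_obs = Y = 0.426 g VSS/g bCOD.
ΔS = 1760 − 12.7 = 1747 mg/L, so the substrate removal rate is 1440 × 1747/1000 = 2516 kg bCOD/d.
So the net sludge growth is P_X = 0.4260 × 2516 = 1072 kg VSS/d.

P_X ≈ 1070 kg VSS/d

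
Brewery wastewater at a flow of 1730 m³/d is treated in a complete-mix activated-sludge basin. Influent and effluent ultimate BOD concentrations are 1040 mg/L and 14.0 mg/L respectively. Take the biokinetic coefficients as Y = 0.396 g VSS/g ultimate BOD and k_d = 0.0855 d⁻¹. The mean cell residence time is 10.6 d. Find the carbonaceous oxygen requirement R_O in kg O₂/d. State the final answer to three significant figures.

Observed yield with endogenous decay: Y_obs = Y / (1 + k_d·θ_c) = 0.396 / (1 + 0.0855 × 10.6) = 0.396 / 1.906 = 0.2077 g VSS/g ultimate BOD.
Mass of ultimate BOD removed per day: Q(S₀ − S) = 1730 × 1026 g/m³ = 1775 kg/d.
Biomass synthesised: P_X = Y_obs × 1775 = 368.7 kg VSS/d.
R_O = Q·(S₀ − S) − 1.42·P_X = 1775 − 1.42 × 368.7 = 1251 kg O₂/d.

R_O ≈ 1250 kg O₂/d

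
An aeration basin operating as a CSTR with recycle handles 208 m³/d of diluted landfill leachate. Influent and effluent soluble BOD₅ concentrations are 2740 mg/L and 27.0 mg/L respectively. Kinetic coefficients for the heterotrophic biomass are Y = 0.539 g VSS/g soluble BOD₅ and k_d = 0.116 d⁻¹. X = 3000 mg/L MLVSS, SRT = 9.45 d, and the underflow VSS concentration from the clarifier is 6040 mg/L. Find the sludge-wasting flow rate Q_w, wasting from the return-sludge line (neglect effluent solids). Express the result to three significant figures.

Q_w ≈ 24.0 m³/d

Steady-state biomass mass balance: V·X·(1 + k_d·θ_c) = Y·Q·(S₀ − S)·θ_c, so V = 0.539 × 208 × (2740 − 27.0) × 9.45 / [3000 × (1 + 0.116 × 9.45)] = 2.87×10^6 / 6289 = 457.1 m³.
Q_w = (V·X)/(θ_c X_r) = 457.1 × 3000 / (9.45 × 6040) = 24.02 m³/d.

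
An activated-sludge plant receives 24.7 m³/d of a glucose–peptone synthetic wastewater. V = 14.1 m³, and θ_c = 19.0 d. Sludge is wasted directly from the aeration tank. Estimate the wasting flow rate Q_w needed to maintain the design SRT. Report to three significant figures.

Q_w ≈ 0.742 m³/d

Wasting from the aeration tank: Q_w = V / θ_c = 14.10 / 19.0 = 0.7421 m³/d.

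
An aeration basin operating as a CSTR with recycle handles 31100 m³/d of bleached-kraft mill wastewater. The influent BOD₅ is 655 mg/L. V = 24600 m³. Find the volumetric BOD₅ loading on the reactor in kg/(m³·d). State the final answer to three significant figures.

L_v ≈ 0.828 kg BOD₅/(m³·d)

Applied BOD₅ load per unit volume = Q·S₀/V = (31100 × 655/1000)/24600 = 0.8281 kg BOD₅·m⁻³·d⁻¹.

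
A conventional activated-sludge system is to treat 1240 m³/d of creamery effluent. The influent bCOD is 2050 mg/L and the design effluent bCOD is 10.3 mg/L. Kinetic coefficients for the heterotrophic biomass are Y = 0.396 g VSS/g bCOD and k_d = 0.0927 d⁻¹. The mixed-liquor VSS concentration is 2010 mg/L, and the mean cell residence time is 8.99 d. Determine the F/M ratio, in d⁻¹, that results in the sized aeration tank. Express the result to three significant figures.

Steady-state biomass mass balance: V·X·(1 + k_d·θ_c) = Y·Q·(S₀ − S)·θ_c, so V = 0.396 × 1240 × (2050 − 10.3) × 8.99 / [2010 × (1 + 0.0927 × 8.99)] = 9×10^6 / 3685 = 2443 m³.
F/M = Q·S₀ / (V·X) = 1240 × 2050 / (2443 × 2010) = 0.5176 g bCOD·(g VSS·d)⁻¹.

F/M ≈ 0.518 d⁻¹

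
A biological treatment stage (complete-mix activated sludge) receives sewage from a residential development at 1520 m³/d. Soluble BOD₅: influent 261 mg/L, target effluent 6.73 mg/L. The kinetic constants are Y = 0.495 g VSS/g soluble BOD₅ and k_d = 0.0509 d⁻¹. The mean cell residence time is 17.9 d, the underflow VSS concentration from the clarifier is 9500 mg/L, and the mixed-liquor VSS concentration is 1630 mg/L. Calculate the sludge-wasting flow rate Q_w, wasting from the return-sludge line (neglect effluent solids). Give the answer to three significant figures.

Q_w ≈ 10.5 m³/d

Rearranging the biomass balance for a CMAS with decay, V = Y·Q·ΔS·θ_c / [X·(1+k_d θ_c)] = 0.495 × 1520 × (261 − 6.73) × 17.9 / [1630 × (1 + 0.0509 × 17.9)] = 3.42×10^6 / 3115 = 1099 m³.
θ_c = V·X/(Q_w·X_r) when wasting from the recycle, so Q_w = V·X/(θ_c·X_r) = 1099 × 1630 / (17.9 × 9500) = 10.54 m³/d.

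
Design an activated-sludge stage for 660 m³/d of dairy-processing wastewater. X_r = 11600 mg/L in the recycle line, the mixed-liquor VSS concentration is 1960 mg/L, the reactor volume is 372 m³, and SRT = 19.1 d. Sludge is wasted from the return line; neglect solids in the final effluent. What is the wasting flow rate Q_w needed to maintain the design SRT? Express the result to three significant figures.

Wasting from the return line (neglecting effluent solids): Q_w = V·X / (θ_c·X_r) = 372.0 × 1960 / (19.1 × 11600) = 3.291 m³/d.

Q_w ≈ 3.29 m³/d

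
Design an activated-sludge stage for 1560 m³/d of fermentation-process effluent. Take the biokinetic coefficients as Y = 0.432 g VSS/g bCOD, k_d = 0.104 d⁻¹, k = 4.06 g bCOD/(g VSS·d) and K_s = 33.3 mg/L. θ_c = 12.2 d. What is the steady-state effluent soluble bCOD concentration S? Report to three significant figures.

Effluent substrate depends only on kinetics and SRT: S = K_s(1 + k_d θ_c) / [θ_c(Yk − k_d) − 1] = 33.3 × (1 + 0.104 × 12.2) / [12.2 × (0.432 × 4.06 − 0.104) − 1] = 75.55 / 19.13 = 3.950 mg/L.

S ≈ 3.95 mg/L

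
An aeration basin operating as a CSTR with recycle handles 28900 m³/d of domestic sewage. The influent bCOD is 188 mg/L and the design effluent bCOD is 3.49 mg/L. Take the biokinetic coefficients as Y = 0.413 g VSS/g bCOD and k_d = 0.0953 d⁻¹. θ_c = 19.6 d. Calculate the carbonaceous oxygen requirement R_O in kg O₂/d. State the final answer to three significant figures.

Y_obs = Y / (1 + k_d θ_c) = 0.413 / (1 + 0.0953 × 19.6) = 0.413 / 2.868 = 0.1440.
Substrate removed = Q·(S₀ − S) = 28900 m³/d × (188 − 3.49) g/m³ = 5.33×10^6 g/d = 5332 kg/d.
P_X = Y_obs·Q·(S₀ − S) = 0.1440 × 5332 = 767.9 kg VSS/d.
R_O = Q·ΔS − 1.42 P_X = 5332 − 1090 = 4242 kg O₂/d.

R_O ≈ 4240 kg O₂/d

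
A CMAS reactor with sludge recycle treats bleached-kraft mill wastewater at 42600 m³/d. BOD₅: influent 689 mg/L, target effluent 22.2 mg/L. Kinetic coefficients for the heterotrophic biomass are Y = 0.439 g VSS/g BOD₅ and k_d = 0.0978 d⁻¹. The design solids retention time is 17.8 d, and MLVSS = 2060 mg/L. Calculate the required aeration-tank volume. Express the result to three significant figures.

V ≈ 39300 m³

Steady-state biomass mass balance: V·X·(1 + k_d·θ_c) = Y·Q·(S₀ − S)·θ_c, so V = 0.439 × 42600 × (689 − 22.2) × 17.8 / [2060 × (1 + 0.0978 × 17.8)] = 2.22×10^8 / 5646 = 39313 m³.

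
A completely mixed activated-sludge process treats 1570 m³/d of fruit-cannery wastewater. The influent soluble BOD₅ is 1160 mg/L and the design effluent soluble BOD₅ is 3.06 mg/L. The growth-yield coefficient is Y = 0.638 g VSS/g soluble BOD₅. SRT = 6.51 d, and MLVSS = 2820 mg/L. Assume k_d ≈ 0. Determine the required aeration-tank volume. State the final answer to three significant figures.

V ≈ 2680 m³

Biomass mass balance (decay neglected): V·X = Y·Q·(S₀ − S)·θ_c, so V = 0.638 × 1570 × (1160 − 3.06) × 6.51 / 2820 = 2675 m³.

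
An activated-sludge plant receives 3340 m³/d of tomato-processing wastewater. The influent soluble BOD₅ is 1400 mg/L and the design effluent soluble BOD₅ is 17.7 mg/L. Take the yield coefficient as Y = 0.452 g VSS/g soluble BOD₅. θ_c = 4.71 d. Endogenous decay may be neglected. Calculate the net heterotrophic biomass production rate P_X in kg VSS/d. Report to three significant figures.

P_X ≈ 2090 kg VSS/d

No decay correction is needed, so Y_obs = Y = 0.452.
ΔS = 1400 − 17.7 = 1382 mg/L, so the substrate removal rate is 3340 × 1382/1000 = 4617 kg soluble BOD₅/d.
So the net sludge growth is P_X = 0.4520 × 4617 = 2087 kg VSS/d.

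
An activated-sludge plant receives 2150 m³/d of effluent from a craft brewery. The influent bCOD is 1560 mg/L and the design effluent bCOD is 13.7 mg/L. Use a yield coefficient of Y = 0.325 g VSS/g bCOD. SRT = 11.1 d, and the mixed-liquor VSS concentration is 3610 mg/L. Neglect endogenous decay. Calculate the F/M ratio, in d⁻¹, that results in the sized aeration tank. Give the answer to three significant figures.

F/M ≈ 0.280 d⁻¹

Biomass mass balance (decay neglected): V·X = Y·Q·(S₀ − S)·θ_c, so V = 0.325 × 2150 × (1560 − 13.7) × 11.1 / 3610 = 3322 m³.
F/M = applied load / biomass = Q·S₀/(V·X) = 2150 × 1560 / (3322 × 3610) = 0.2797 d⁻¹.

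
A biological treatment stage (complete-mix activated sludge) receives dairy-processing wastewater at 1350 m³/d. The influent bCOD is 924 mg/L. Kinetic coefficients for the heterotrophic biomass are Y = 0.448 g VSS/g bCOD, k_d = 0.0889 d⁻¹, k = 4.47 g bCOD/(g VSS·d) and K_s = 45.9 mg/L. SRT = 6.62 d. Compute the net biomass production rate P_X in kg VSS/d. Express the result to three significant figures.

P_X ≈ 349 kg VSS/d

From the Monod/SRT balance for a CMAS, S = K_s·(1+k_d θ_c)/[θ_c·(Y k − k_d) − 1] = 45.9 × (1 + 0.0889 × 6.62) / [6.62 × (0.448 × 4.47 − 0.0889) − 1] = 72.91 / 11.67 = 6.249 mg/L.
Y_obs = Y / (1 + k_d θ_c) = 0.448 / (1 + 0.0889 × 6.62) = 0.448 / 1.589 = 0.2820.
ΔS = 924 − 6.25 = 917.8 mg/L, so the substrate removal rate is 1350 × 917.8/1000 = 1239 kg bCOD/d.
Biomass produced: P_X = Y_obs·Q·ΔS = 0.2820 × 1239 ≈ 349.4 kg VSS/d.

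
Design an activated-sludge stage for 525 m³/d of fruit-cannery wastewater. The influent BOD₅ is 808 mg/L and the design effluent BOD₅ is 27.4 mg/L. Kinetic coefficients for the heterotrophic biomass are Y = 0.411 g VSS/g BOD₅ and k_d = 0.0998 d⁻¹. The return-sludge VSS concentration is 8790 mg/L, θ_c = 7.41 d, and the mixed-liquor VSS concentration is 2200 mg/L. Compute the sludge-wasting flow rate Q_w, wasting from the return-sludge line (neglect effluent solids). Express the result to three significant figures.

Steady-state biomass mass balance: V·X·(1 + k_d·θ_c) = Y·Q·(S₀ − S)·θ_c, so V = 0.411 × 525 × (808 − 27.4) × 7.41 / [2200 × (1 + 0.0998 × 7.41)] = 1.25×10^6 / 3827 = 326.1 m³.
Q_w = (V·X)/(θ_c X_r) = 326.1 × 2200 / (7.41 × 8790) = 11.02 m³/d.

Q_w ≈ 11.0 m³/d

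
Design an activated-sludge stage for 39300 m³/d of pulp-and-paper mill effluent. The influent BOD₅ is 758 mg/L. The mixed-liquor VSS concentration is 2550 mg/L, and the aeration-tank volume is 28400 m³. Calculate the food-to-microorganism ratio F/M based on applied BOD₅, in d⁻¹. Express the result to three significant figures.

F/M ≈ 0.411 d⁻¹

F/M = Q·S₀ / (V·X) = 39300 × 758 / (28400 × 2550) = 0.4113 g BOD₅·(g VSS·d)⁻¹.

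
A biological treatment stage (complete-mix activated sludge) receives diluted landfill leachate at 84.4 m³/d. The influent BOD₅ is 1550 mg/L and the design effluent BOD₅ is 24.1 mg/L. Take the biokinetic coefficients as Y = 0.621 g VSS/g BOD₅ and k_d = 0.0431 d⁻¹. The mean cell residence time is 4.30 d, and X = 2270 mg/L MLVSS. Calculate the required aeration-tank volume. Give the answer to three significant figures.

V ≈ 128 m³

From the SRT design equation V = Y Q (S₀−S) θ_c / [X (1 + k_d θ_c)] = 0.621 × 84.4 × (1550 − 24.1) × 4.30 / [2270 × (1 + 0.0431 × 4.30)] = 3.44×10^5 / 2691 = 127.8 m³.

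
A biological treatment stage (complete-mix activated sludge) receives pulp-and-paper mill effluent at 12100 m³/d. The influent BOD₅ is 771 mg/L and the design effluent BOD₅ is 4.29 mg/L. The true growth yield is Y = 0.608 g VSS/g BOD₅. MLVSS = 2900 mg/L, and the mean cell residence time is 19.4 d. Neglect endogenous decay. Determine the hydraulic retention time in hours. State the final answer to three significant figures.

Biomass mass balance (decay neglected): V·X = Y·Q·(S₀ − S)·θ_c, so V = 0.608 × 12100 × (771 − 4.29) × 19.4 / 2900 = 37733 m³.
τ = V/Q = 37733/12100 = 3.118 d, or 74.84 h.

τ ≈ 74.8 h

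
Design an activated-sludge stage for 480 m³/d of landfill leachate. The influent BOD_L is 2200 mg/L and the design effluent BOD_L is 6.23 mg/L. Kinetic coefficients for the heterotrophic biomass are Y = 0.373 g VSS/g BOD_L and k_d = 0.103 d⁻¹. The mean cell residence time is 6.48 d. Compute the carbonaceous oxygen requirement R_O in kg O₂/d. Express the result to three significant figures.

R_O ≈ 719 kg O₂/d

Correct the yield for decay: Y_obs = Y/(1 + k_d θ_c) = 0.373 / (1 + 0.103 × 6.48) = 0.373 / 1.667 = 0.2237.
Mass of BOD_L removed per day: Q(S₀ − S) = 480 × 2194 g/m³ = 1053 kg/d.
P_X = Y_obs·Q·(S₀ − S) = 0.2237 × 1053 = 235.6 kg VSS/d.
R_O = Q·(S₀ − S) − 1.42·P_X = 1053 − 1.42 × 235.6 = 718.5 kg O₂/d.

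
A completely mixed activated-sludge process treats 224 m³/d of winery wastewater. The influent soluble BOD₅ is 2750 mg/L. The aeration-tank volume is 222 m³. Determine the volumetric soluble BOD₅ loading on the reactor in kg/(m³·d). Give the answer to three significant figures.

Applied soluble BOD₅ load per unit volume = Q·S₀/V = (224 × 2750/1000)/222.0 = 2.775 kg soluble BOD₅·m⁻³·d⁻¹.

L_v ≈ 2.77 kg soluble BOD₅/(m³·d)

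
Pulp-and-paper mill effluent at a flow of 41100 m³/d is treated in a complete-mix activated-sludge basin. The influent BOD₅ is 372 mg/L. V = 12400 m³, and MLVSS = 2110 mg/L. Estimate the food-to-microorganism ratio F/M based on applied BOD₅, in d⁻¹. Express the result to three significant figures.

Food-to-microorganism ratio F/M = Q S₀ / (V X) = 41100 × 372 / (12400 × 2110) = 0.5844 d⁻¹.

F/M ≈ 0.584 d⁻¹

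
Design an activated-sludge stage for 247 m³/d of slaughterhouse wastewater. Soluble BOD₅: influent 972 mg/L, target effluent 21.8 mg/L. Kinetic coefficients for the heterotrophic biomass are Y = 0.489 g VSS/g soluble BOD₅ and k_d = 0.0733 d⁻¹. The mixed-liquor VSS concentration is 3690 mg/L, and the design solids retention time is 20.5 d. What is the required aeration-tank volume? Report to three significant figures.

Rearranging the biomass balance for a CMAS with decay, V = Y·Q·ΔS·θ_c / [X·(1+k_d θ_c)] = 0.489 × 247 × (972 − 21.8) × 20.5 / [3690 × (1 + 0.0733 × 20.5)] = 2.35×10^6 / 9235 = 254.8 m³.

V ≈ 255 m³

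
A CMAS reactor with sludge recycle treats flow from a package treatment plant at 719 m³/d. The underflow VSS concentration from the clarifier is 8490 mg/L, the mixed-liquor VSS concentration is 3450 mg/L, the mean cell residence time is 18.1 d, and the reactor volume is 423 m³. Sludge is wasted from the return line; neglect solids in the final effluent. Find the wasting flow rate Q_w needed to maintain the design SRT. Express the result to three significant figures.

Wasting from the return line (neglecting effluent solids): Q_w = V·X / (θ_c·X_r) = 423.0 × 3450 / (18.1 × 8490) = 9.497 m³/d.

Q_w ≈ 9.50 m³/d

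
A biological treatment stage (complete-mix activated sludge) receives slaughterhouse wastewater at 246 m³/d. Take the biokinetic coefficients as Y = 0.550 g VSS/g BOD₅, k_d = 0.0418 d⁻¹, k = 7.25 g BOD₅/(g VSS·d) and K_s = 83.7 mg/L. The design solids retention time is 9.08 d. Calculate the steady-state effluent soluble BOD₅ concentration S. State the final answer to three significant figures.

S ≈ 3.32 mg/L

For a completely mixed reactor with recycle the Lawrence–McCarty relation gives S = K_s·(1 + k_d·θ_c) / [θ_c·(Y·k − k_d) − 1] = 83.7 × (1 + 0.0418 × 9.08) / [9.08 × (0.550 × 7.25 − 0.0418) − 1] = 115.5 / 34.83 = 3.315 mg/L.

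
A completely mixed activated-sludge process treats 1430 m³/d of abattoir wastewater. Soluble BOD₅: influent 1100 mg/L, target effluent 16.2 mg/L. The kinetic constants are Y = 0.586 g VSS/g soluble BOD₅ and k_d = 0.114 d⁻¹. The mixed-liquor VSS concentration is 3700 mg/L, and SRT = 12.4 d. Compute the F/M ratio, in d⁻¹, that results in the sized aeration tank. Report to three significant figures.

F/M ≈ 0.337 d⁻¹

Rearranging the biomass balance for a CMAS with decay, V = Y·Q·ΔS·θ_c / [X·(1+k_d θ_c)] = 0.586 × 1430 × (1100 − 16.2) × 12.4 / [3700 × (1 + 0.114 × 12.4)] = 1.13×10^7 / 8930 = 1261 m³.
F/M = applied load / biomass = Q·S₀/(V·X) = 1430 × 1100 / (1261 × 3700) = 0.3371 d⁻¹.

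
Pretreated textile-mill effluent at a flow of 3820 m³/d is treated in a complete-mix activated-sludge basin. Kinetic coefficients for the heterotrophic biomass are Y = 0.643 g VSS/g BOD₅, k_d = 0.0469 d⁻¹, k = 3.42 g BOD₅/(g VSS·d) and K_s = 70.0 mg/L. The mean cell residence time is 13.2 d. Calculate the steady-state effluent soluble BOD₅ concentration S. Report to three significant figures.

For a completely mixed reactor with recycle the Lawrence–McCarty relation gives S = K_s·(1 + k_d·θ_c) / [θ_c·(Y·k − k_d) − 1] = 70.0 × (1 + 0.0469 × 13.2) / [13.2 × (0.643 × 3.42 − 0.0469) − 1] = 113.3 / 27.41 = 4.135 mg/L.

S ≈ 4.14 mg/L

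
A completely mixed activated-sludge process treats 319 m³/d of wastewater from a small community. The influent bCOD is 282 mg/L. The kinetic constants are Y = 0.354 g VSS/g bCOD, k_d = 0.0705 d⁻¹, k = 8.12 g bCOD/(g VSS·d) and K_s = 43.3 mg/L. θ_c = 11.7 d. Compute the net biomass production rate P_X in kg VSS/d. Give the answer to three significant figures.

From the Monod/SRT balance for a CMAS, S = K_s·(1+k_d θ_c)/[θ_c·(Y k − k_d) − 1] = 43.3 × (1 + 0.0705 × 11.7) / [11.7 × (0.354 × 8.12 − 0.0705) − 1] = 79.02 / 31.81 = 2.484 mg/L.
Observed yield with endogenous decay: Y_obs = Y / (1 + k_d·θ_c) = 0.354 / (1 + 0.0705 × 11.7) = 0.354 / 1.825 = 0.1940 g VSS/g bCOD.
Substrate removed = Q·(S₀ − S) = 319 m³/d × (282 − 2.48) g/m³ = 8.92×10^4 g/d = 89.17 kg/d.
Net biomass production P_X = Y_obs × Q·(S₀ − S) = 0.1940 × 89.17 = 17.30 kg VSS/d.

P_X ≈ 17.3 kg VSS/d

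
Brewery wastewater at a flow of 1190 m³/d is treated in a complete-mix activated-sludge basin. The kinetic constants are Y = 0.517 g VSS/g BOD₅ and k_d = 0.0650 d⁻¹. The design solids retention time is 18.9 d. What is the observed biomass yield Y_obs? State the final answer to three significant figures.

Observed yield with endogenous decay: Y_obs = Y / (1 + k_d·θ_c) = 0.517 / (1 + 0.0650 × 18.9) = 0.517 / 2.228 = 0.2320 g VSS/g BOD₅.

Y_obs ≈ 0.232 g VSS/g BOD₅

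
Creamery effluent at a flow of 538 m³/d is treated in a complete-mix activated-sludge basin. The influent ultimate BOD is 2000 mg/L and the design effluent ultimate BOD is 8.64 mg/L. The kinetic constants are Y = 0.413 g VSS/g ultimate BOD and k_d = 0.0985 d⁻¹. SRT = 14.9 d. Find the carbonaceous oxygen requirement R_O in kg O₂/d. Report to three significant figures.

R_O ≈ 817 kg O₂/d

The observed yield is Y_obs = Y/(1 + k_d·θ_c) = 0.413 / (1 + 0.0985 × 14.9) = 0.413 / 2.468 = 0.1674 g VSS per g ultimate BOD removed.
Q·(S₀ − S) = 538 × (2000 − 8.64) × 10⁻³ = 1071 kg/d removed.
P_X = Y_obs·Q·(S₀ − S) = 0.1674 × 1071 = 179.3 kg VSS/d.
Carbonaceous O₂ demand = substrate oxidised − cell-mass equivalent = 1071 − 1.42 × 179.3 = 816.7 kg O₂/d.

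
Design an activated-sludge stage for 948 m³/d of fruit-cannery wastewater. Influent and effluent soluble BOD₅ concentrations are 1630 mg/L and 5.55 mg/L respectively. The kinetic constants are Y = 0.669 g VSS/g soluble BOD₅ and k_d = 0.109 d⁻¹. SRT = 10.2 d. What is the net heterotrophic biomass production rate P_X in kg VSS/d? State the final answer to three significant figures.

P_X ≈ 488 kg VSS/d

Correct the yield for decay: Y_obs = Y/(1 + k_d θ_c) = 0.669 / (1 + 0.109 × 10.2) = 0.669 / 2.112 = 0.3168.
Substrate removed = Q·(S₀ − S) = 948 m³/d × (1630 − 5.55) g/m³ = 1.54×10^6 g/d = 1540 kg/d.
So the net sludge growth is P_X = 0.3168 × 1540 = 487.9 kg VSS/d.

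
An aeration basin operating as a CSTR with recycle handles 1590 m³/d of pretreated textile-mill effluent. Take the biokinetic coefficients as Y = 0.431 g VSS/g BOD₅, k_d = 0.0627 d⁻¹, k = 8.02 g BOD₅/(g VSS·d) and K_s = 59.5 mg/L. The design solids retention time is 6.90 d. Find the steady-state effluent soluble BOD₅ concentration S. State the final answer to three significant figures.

S ≈ 3.80 mg/L

From the Monod/SRT balance for a CMAS, S = K_s·(1+k_d θ_c)/[θ_c·(Y k − k_d) − 1] = 59.5 × (1 + 0.0627 × 6.90) / [6.90 × (0.431 × 8.02 − 0.0627) − 1] = 85.24 / 22.42 = 3.802 mg/L.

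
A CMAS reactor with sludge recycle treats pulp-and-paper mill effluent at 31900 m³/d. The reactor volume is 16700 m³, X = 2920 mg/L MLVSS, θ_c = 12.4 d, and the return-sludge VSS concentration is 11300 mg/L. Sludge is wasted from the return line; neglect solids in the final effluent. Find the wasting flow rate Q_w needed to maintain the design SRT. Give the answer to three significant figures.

Wasting from the return line (neglecting effluent solids): Q_w = V·X / (θ_c·X_r) = 16700 × 2920 / (12.4 × 11300) = 348.0 m³/d.

Q_w ≈ 348 m³/d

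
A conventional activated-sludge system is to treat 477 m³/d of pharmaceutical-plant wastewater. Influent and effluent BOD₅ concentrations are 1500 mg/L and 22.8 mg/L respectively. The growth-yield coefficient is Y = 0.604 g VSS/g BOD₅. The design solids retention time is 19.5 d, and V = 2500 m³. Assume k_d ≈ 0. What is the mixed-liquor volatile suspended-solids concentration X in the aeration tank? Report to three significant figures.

X = Y·Q·ΔS·θ_c / V = 0.604 × 477 × (1500 − 22.8) × 19.5 / 2500 = 3320 mg/L.

X ≈ 3320 mg/L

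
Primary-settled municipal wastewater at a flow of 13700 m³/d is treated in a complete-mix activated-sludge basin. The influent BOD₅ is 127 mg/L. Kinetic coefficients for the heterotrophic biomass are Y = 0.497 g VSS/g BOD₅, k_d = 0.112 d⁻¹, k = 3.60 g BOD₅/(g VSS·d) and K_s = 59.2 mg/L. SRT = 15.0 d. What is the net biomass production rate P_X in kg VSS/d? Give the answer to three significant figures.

P_X ≈ 306 kg VSS/d

Effluent substrate depends only on kinetics and SRT: S = K_s(1 + k_d θ_c) / [θ_c(Yk − k_d) − 1] = 59.2 × (1 + 0.112 × 15.0) / [15.0 × (0.497 × 3.60 − 0.112) − 1] = 158.7 / 24.16 = 6.567 mg/L.
The observed yield is Y_obs = Y/(1 + k_d·θ_c) = 0.497 / (1 + 0.112 × 15.0) = 0.497 / 2.680 = 0.1854 g VSS per g BOD₅ removed.
Substrate removed = Q·(S₀ − S) = 13700 m³/d × (127 − 6.57) g/m³ = 1.65×10^6 g/d = 1650 kg/d.
Net biomass production P_X = Y_obs × Q·(S₀ − S) = 0.1854 × 1650 = 306.0 kg VSS/d.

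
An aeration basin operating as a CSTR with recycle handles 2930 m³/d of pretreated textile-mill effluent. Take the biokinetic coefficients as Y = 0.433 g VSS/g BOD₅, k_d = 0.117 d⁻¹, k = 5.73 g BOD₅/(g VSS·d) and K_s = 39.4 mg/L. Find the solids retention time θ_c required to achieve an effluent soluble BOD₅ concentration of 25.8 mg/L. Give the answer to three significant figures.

θ_c ≈ 1.16 d

From 1/θ_c = Y·k·S/(K_s + S) − k_d: Y·k·S/(K_s+S) = 0.433 × 5.73 × 25.8 / (39.4 + 25.8) = 0.9818 d⁻¹.
θ_c = 1/(μ − k_d) = 1/(0.9818 − 0.117) = 1/0.8648 = 1.156 d.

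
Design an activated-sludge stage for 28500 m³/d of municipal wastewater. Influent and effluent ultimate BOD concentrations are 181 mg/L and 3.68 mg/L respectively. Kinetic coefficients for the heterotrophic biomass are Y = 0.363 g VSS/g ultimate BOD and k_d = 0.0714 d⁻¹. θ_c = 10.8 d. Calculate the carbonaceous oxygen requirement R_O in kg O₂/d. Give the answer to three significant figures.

Observed yield with endogenous decay: Y_obs = Y / (1 + k_d·θ_c) = 0.363 / (1 + 0.0714 × 10.8) = 0.363 / 1.771 = 0.2050 g VSS/g ultimate BOD.
ΔS = 181 − 3.68 = 177.3 mg/L, so the substrate removal rate is 28500 × 177.3/1000 = 5054 kg ultimate BOD/d.
P_X = Y_obs·Q·(S₀ − S) = 0.2050 × 5054 = 1036 kg VSS/d.
R_O = Q·(S₀ − S) − 1.42·P_X = 5054 − 1.42 × 1036 = 3583 kg O₂/d.

R_O ≈ 3580 kg O₂/d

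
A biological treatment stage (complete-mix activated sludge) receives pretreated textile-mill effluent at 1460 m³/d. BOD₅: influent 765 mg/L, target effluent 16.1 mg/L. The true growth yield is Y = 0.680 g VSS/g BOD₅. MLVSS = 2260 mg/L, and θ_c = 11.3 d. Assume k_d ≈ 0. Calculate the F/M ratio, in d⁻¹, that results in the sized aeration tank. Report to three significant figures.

Biomass mass balance (decay neglected): V·X = Y·Q·(S₀ − S)·θ_c, so V = 0.680 × 1460 × (765 − 16.1) × 11.3 / 2260 = 3718 m³.
F/M = Q·S₀ / (V·X) = 1460 × 765 / (3718 × 2260) = 0.1329 g BOD₅·(g VSS·d)⁻¹.

F/M ≈ 0.133 d⁻¹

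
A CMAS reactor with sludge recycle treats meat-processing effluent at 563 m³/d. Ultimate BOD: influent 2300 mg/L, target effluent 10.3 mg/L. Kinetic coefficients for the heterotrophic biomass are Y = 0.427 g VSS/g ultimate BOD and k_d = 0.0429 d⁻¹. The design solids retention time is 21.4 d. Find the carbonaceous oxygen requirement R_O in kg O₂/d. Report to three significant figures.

R_O ≈ 882 kg O₂/d

The observed yield is Y_obs = Y/(1 + k_d·θ_c) = 0.427 / (1 + 0.0429 × 21.4) = 0.427 / 1.918 = 0.2226 g VSS per g ultimate BOD removed.
Substrate removed = Q·(S₀ − S) = 563 m³/d × (2300 − 10.3) g/m³ = 1.29×10^6 g/d = 1289 kg/d.
Net sludge production P_X = 0.2226 × 1289 = 287.0 kg VSS/d.
R_O = Q·ΔS − 1.42 P_X = 1289 − 407.5 = 881.6 kg O₂/d.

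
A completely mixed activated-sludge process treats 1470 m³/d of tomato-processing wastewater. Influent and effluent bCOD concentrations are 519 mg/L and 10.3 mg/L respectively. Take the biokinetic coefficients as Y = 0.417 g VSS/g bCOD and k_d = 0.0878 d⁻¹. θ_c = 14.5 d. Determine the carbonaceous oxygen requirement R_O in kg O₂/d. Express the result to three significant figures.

Observed yield with endogenous decay: Y_obs = Y / (1 + k_d·θ_c) = 0.417 / (1 + 0.0878 × 14.5) = 0.417 / 2.273 = 0.1834 g VSS/g bCOD.
ΔS = 519 − 10.3 = 508.7 mg/L, so the substrate removal rate is 1470 × 508.7/1000 = 747.8 kg bCOD/d.
Net sludge production P_X = 0.1834 × 747.8 = 137.2 kg VSS/d.
R_O = Q·(S₀ − S) − 1.42·P_X = 747.8 − 1.42 × 137.2 = 553.0 kg O₂/d.

R_O ≈ 553 kg O₂/d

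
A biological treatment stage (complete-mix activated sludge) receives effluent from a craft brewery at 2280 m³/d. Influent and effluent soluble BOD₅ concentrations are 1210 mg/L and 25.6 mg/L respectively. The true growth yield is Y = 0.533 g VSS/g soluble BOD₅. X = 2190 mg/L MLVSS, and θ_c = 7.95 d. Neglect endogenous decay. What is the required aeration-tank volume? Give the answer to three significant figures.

V ≈ 5220 m³

V·X = Y·Q·ΔS·θ_c gives V = 0.533 × 2280 × (1210 − 25.6) × 7.95 / 2190 = 5225 m³.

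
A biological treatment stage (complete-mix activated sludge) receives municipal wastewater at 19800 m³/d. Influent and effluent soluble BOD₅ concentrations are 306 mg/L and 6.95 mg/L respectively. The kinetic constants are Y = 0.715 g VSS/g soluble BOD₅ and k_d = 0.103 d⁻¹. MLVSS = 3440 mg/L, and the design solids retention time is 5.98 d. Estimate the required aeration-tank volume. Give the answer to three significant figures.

V ≈ 4550 m³

Rearranging the biomass balance for a CMAS with decay, V = Y·Q·ΔS·θ_c / [X·(1+k_d θ_c)] = 0.715 × 19800 × (306 − 6.95) × 5.98 / [3440 × (1 + 0.103 × 5.98)] = 2.53×10^7 / 5559 = 4554 m³.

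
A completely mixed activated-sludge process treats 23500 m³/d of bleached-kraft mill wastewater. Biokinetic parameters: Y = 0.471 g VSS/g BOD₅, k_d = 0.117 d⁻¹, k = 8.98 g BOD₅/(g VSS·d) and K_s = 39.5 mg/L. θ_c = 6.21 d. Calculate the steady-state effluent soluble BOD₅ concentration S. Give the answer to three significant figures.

Effluent substrate depends only on kinetics and SRT: S = K_s(1 + k_d θ_c) / [θ_c(Yk − k_d) − 1] = 39.5 × (1 + 0.117 × 6.21) / [6.21 × (0.471 × 8.98 − 0.117) − 1] = 68.20 / 24.54 = 2.779 mg/L.

S ≈ 2.78 mg/L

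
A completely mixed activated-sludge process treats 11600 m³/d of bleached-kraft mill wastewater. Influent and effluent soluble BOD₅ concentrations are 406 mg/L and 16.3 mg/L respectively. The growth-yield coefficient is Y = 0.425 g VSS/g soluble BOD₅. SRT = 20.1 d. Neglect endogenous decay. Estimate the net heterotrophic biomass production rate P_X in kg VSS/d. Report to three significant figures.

Since k_d ≈ 0, Y_obs = Y = 0.425 g VSS/g soluble BOD₅.
Substrate removed = Q·(S₀ − S) = 11600 m³/d × (406 − 16.3) g/m³ = 4.52×10^6 g/d = 4521 kg/d.
So the net sludge growth is P_X = 0.4250 × 4521 = 1921 kg VSS/d.

P_X ≈ 1920 kg VSS/d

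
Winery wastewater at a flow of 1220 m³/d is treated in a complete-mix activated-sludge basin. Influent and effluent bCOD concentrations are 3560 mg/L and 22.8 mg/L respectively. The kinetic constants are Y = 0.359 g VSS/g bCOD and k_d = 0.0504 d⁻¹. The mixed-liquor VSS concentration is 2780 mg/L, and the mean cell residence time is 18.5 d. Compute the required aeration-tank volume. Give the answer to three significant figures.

Steady-state biomass mass balance: V·X·(1 + k_d·θ_c) = Y·Q·(S₀ − S)·θ_c, so V = 0.359 × 1220 × (3560 − 22.8) × 18.5 / [2780 × (1 + 0.0504 × 18.5)] = 2.87×10^7 / 5372 = 5335 m³.

V ≈ 5340 m³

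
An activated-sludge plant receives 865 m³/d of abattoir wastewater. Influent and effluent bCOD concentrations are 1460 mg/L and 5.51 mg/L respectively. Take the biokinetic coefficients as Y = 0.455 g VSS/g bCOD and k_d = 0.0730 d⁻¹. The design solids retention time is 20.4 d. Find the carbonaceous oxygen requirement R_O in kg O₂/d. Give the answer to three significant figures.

R_O ≈ 932 kg O₂/d

Correct the yield for decay: Y_obs = Y/(1 + k_d θ_c) = 0.455 / (1 + 0.0730 × 20.4) = 0.455 / 2.489 = 0.1828.
ΔS = 1460 − 5.51 = 1454 mg/L, so the substrate removal rate is 865 × 1454/1000 = 1258 kg bCOD/d.
Biomass synthesised: P_X = Y_obs × 1258 = 230.0 kg VSS/d.
Carbonaceous O₂ demand = substrate oxidised − cell-mass equivalent = 1258 − 1.42 × 230.0 = 931.6 kg O₂/d.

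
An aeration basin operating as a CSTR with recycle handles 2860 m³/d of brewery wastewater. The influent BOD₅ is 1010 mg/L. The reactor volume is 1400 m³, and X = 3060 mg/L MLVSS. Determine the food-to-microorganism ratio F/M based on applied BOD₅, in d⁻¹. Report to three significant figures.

F/M = Q·S₀ / (V·X) = 2860 × 1010 / (1400 × 3060) = 0.6743 g BOD₅·(g VSS·d)⁻¹.

F/M ≈ 0.674 d⁻¹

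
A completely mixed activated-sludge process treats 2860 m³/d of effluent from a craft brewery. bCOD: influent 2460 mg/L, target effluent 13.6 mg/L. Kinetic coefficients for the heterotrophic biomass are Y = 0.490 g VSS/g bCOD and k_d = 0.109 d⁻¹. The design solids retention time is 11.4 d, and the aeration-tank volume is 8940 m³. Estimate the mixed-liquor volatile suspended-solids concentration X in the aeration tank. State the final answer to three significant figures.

X = Y·Q·ΔS·θ_c / [V·(1 + k_d θ_c)] = 0.490 × 2860 × (2460 − 13.6) × 11.4 / [8940 × (1 + 0.109 × 11.4)] = 1949 mg/L.

X ≈ 1950 mg/L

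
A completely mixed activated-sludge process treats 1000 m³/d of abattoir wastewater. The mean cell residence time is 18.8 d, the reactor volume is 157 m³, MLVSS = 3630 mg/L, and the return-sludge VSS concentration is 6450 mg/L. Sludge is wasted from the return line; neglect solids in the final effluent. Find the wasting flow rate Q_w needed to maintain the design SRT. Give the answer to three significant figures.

θ_c = V·X/(Q_w·X_r) when wasting from the recycle, so Q_w = V·X/(θ_c·X_r) = 157.0 × 3630 / (18.8 × 6450) = 4.700 m³/d.

Q_w ≈ 4.70 m³/d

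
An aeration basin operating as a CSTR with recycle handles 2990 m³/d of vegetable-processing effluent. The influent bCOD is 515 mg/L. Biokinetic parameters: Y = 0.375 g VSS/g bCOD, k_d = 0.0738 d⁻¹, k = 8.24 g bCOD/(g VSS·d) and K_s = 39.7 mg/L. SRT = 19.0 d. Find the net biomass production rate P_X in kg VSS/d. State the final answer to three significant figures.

For a completely mixed reactor with recycle the Lawrence–McCarty relation gives S = K_s·(1 + k_d·θ_c) / [θ_c·(Y·k − k_d) − 1] = 39.7 × (1 + 0.0738 × 19.0) / [19.0 × (0.375 × 8.24 − 0.0738) − 1] = 95.37 / 56.31 = 1.694 mg/L.
The observed yield is Y_obs = Y/(1 + k_d·θ_c) = 0.375 / (1 + 0.0738 × 19.0) = 0.375 / 2.402 = 0.1561 g VSS per g bCOD removed.
Q·(S₀ − S) = 2990 × (515 − 1.69) × 10⁻³ = 1535 kg/d removed.
Biomass produced: P_X = Y_obs·Q·ΔS = 0.1561 × 1535 ≈ 239.6 kg VSS/d.

P_X ≈ 240 kg VSS/d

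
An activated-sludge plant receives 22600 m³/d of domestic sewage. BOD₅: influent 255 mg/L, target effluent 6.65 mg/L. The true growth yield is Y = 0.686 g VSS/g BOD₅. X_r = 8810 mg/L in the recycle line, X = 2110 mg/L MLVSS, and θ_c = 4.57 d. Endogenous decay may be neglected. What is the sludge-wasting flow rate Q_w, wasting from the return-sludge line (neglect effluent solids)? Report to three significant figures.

With k_d = 0 the design equation reduces to V = Y Q (S₀−S) θ_c / X = 0.686 × 22600 × (255 − 6.65) × 4.57 / 2110 = 8339 m³.
Q_w = (V·X)/(θ_c X_r) = 8339 × 2110 / (4.57 × 8810) = 437.0 m³/d.

Q_w ≈ 437 m³/d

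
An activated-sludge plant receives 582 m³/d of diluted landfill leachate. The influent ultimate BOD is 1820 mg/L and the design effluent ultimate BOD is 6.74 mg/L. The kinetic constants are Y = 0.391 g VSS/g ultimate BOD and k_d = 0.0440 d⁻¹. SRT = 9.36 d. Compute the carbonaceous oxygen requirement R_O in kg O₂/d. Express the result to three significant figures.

R_O ≈ 640 kg O₂/d

Observed yield with endogenous decay: Y_obs = Y / (1 + k_d·θ_c) = 0.391 / (1 + 0.0440 × 9.36) = 0.391 / 1.412 = 0.2769 g VSS/g ultimate BOD.
Mass of ultimate BOD removed per day: Q(S₀ − S) = 582 × 1813 g/m³ = 1055 kg/d.
P_X = Y_obs·Q·(S₀ − S) = 0.2769 × 1055 = 292.3 kg VSS/d.
R_O = Q·(S₀ − S) − 1.42·P_X = 1055 − 1.42 × 292.3 = 640.3 kg O₂/d.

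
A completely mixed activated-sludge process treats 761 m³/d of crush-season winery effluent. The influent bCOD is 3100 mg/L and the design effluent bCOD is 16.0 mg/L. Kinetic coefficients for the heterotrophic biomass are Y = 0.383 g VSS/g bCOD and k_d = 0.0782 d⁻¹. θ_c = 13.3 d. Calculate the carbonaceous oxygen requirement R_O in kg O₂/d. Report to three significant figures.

Observed yield with endogenous decay: Y_obs = Y / (1 + k_d·θ_c) = 0.383 / (1 + 0.0782 × 13.3) = 0.383 / 2.040 = 0.1877 g VSS/g bCOD.
Q·(S₀ − S) = 761 × (3100 − 16.0) × 10⁻³ = 2347 kg/d removed.
P_X = Y_obs·Q·(S₀ − S) = 0.1877 × 2347 = 440.6 kg VSS/d.
Carbonaceous O₂ demand = substrate oxidised − cell-mass equivalent = 2347 − 1.42 × 440.6 = 1721 kg O₂/d.

R_O ≈ 1720 kg O₂/d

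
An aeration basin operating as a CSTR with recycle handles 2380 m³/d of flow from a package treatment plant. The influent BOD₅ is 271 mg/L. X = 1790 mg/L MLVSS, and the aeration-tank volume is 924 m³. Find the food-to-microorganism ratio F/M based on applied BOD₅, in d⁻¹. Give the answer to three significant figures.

F/M ≈ 0.390 d⁻¹

F/M = applied load / biomass = Q·S₀/(V·X) = 2380 × 271 / (924.0 × 1790) = 0.3900 d⁻¹.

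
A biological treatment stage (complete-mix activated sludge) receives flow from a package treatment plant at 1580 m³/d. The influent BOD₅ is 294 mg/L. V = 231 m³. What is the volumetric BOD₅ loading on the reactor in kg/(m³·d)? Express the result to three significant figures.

Volumetric loading L_v = Q·S₀ / V = 1580 × 294 g/m³ / 231.0 m³ = 2011 g/(m³·d) = 2.011 kg BOD₅/(m³·d).

L_v ≈ 2.01 kg BOD₅/(m³·d)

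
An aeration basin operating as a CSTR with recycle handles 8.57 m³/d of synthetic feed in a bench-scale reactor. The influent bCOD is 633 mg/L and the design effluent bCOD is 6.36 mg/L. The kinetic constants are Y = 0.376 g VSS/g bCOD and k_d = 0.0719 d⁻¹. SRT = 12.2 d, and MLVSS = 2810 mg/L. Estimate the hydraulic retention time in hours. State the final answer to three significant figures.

From the SRT design equation V = Y Q (S₀−S) θ_c / [X (1 + k_d θ_c)] = 0.376 × 8.57 × (633 − 6.36) × 12.2 / [2810 × (1 + 0.0719 × 12.2)] = 2.46×10^4 / 5275 = 4.670 m³.
Hydraulic retention time τ = V/Q = 4.670 / 8.57 = 0.5449 d = 13.08 h.

τ ≈ 13.1 h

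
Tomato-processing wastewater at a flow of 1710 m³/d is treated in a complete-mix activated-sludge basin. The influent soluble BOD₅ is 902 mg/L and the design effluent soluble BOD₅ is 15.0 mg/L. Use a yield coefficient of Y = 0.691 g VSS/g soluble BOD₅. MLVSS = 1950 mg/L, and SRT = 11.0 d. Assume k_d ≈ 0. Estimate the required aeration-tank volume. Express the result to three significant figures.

V ≈ 5910 m³

Biomass mass balance (decay neglected): V·X = Y·Q·(S₀ − S)·θ_c, so V = 0.691 × 1710 × (902 − 15.0) × 11.0 / 1950 = 5912 m³.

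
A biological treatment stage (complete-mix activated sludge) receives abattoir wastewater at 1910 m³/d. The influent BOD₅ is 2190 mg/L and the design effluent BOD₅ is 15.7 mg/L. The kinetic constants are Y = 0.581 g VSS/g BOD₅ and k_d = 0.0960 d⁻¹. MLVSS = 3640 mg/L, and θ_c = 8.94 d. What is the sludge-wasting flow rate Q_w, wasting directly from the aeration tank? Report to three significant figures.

Q_w ≈ 357 m³/d

Steady-state biomass mass balance: V·X·(1 + k_d·θ_c) = Y·Q·(S₀ − S)·θ_c, so V = 0.581 × 1910 × (2190 − 15.7) × 8.94 / [3640 × (1 + 0.0960 × 8.94)] = 2.16×10^7 / 6764 = 3189 m³.
Wasting from the aeration tank: Q_w = V / θ_c = 3189 / 8.94 = 356.7 m³/d.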